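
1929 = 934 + 995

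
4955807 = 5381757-425950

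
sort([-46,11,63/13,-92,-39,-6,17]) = [-92,-46,-39,-6,63/13,11,17]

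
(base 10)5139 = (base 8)12023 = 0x1413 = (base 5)131024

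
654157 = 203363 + 450794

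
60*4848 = 290880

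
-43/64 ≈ -0.672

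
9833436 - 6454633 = 3378803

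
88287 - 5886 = 82401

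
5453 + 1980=7433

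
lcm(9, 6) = 18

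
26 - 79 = -53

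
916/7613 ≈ 0.120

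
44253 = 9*4917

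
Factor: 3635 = 5^1*727^1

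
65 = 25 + 40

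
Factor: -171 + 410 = 239^1 = 239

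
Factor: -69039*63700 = -1*2^2*3^3*5^2*7^2*13^1*2557^1 = -4397784300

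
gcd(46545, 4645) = 5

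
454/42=227/21≈10.81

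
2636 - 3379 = -743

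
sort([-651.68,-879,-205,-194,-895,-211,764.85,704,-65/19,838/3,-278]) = [-895,-879,-651.68,-278,-211,-205,-194,-65/19,838/3,704,764.85]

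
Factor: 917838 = 2^1*3^3*23^1*739^1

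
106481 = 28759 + 77722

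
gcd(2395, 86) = 1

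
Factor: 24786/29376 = 2^(-5) * 3^3 = 27/32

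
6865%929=362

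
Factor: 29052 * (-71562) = -1 * 2^3 * 3^4 * 269^1 * 11927^1 = -2079019224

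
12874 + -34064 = -21190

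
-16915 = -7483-9432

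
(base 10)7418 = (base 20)iai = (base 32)77q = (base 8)16372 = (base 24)cl2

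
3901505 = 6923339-3021834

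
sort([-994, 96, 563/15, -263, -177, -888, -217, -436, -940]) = [-994, -940, -888, -436, -263, -217, -177, 563/15, 96]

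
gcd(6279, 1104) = 69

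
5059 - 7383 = -2324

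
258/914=129/457 ≈ 0.282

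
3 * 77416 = 232248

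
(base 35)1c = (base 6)115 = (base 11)43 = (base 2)101111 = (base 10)47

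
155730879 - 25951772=129779107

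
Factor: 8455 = 5^1 * 19^1 * 89^1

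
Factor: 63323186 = 2^1 * 23^1 * 1376591^1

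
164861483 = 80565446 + 84296037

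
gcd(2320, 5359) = 1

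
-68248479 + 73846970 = 5598491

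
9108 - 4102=5006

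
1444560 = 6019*240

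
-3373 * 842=-2840066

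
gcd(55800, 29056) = 8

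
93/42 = 2 + 3/14 ≈ 2.21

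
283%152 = 131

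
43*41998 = 1805914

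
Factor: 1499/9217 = 13^(-1)*709^(-1)*1499^1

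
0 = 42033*0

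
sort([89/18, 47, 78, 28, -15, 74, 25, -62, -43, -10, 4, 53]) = [-62, -43, -15, -10, 4, 89/18, 25, 28, 47, 53, 74, 78]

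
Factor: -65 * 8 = -1 * 2^3 * 5^1 * 13^1 = -520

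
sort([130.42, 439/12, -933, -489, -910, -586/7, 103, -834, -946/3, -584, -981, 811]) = [-981, -933, -910, -834, -584, -489, -946/3, -586/7, 439/12, 103, 130.42, 811]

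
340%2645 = 340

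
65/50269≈0.00129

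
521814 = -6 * (-86969)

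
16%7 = 2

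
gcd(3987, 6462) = 9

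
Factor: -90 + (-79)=-1*13^2=-169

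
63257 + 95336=158593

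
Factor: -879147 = -1*3^3*32561^1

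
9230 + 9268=18498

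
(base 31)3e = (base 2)1101011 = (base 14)79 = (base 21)52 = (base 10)107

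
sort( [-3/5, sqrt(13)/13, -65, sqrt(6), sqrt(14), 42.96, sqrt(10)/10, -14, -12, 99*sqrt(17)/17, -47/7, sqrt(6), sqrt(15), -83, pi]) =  [-83, -65, -14, -12, -47/7, -3/5, sqrt(13)/13, sqrt(10)/10, sqrt(6), sqrt(6), pi, sqrt(14), sqrt(15), 99*sqrt(17)/17, 42.96]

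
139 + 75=214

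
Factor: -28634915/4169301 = -1*3^(-1)*5^1*17^(-1)*29^(-1)*227^1*2819^(-1)*25229^1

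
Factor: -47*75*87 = -1*3^2*5^2*29^1*47^1 = -306675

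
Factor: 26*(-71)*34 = -1*2^2*13^1*17^1*71^1 = -62764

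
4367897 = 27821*157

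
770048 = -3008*(-256)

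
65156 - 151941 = -86785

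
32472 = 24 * 1353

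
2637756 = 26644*99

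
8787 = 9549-762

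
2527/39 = 64 + 31/39 ≈ 64.79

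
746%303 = 140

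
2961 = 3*987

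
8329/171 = 48+121/171 ≈ 48.71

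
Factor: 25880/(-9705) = -1 * 2^3 * 3^(-1) = -8/3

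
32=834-802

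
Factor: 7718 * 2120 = 2^4 * 5^1 * 17^1 * 53^1 * 227^1 = 16362160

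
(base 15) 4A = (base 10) 70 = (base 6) 154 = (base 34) 22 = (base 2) 1000110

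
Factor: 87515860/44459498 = 2^1 * 5^1 * 41^(-1) * 131^1 * 33403^1 * 542189^(-1) = 43757930/22229749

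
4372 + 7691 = 12063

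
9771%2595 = 1986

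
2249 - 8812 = -6563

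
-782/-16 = 391/8 ≈ 48.88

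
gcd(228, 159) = 3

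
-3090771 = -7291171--4200400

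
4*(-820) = -3280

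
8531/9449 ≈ 0.903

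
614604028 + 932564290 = 1547168318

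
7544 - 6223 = 1321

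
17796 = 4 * 4449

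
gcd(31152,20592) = 528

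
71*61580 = 4372180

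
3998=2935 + 1063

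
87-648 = -561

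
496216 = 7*70888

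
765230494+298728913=1063959407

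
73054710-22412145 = 50642565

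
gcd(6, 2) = 2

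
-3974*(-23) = 91402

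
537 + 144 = 681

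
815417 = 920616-105199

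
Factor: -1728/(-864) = 2^1 = 2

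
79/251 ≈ 0.315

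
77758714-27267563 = 50491151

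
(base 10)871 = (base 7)2353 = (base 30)t1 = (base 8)1547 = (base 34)pl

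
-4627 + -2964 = -7591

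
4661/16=291 + 5/16 ≈ 291.31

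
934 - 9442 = -8508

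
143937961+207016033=350953994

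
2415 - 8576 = -6161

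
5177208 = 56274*92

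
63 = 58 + 5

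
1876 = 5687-3811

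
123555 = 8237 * 15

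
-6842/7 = -977 - 3/7 ≈ -977.43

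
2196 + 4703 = 6899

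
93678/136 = 46839/68 ≈ 688.81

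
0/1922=0=0.00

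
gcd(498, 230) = 2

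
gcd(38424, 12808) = 12808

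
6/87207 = 2/29069 ≈ 0.0000688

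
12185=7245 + 4940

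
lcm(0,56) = 0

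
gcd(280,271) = 1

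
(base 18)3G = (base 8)106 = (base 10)70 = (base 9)77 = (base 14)50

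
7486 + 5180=12666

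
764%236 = 56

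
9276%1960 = 1436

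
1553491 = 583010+970481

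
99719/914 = 109+93/914 ≈ 109.10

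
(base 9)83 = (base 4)1023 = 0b1001011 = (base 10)75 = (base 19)3i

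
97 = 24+73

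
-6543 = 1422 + -7965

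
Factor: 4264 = 2^3*13^1*41^1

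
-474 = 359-833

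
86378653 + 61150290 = 147528943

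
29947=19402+10545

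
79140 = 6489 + 72651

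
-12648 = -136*93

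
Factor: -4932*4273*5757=-1*2^2*3^3*19^1*101^1*137^1*4273^1=-121325528052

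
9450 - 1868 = 7582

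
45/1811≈0.0248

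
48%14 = 6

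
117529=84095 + 33434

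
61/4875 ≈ 0.0125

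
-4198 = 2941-7139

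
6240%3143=3097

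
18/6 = 3 = 3.00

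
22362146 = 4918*4547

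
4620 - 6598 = -1978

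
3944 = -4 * (-986)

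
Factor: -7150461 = -1*3^1*2383487^1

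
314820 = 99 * 3180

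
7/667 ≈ 0.0105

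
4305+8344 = 12649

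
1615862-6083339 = -4467477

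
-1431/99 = -159/11 ≈ -14.45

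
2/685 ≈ 0.00292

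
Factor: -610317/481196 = -1*2^(-2)*3^2*17^1*3989^1*120299^(-1)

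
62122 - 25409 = 36713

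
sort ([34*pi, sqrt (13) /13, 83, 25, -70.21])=[-70.21, sqrt (13) /13, 25, 83, 34*pi]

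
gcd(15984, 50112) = 432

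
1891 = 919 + 972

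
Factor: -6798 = -1*2^1*3^1*11^1*103^1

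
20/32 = 5/8 = 0.625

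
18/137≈0.131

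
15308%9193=6115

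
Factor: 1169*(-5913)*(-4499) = 3^4*7^1*11^1*73^1*167^1*409^1 = 31098424203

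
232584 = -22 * (-10572)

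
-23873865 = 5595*(-4267)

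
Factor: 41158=2^1 * 13^1 * 1583^1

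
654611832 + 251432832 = 906044664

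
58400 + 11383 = 69783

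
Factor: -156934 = -1 * 2^1 * 78467^1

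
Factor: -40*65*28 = -1*2^5*5^2*7^1*13^1 = -72800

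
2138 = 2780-642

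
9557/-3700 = -2 - 2157/3700 ≈ -2.58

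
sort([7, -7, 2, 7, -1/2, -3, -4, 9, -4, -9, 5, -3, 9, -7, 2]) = [-9, -7, -7, -4, -4, -3, -3, -1/2, 2, 2, 5, 7, 7, 9, 9]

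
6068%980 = 188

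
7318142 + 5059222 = 12377364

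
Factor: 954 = 2^1 * 3^2 * 53^1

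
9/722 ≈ 0.0125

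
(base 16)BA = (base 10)186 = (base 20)96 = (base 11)15A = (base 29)6C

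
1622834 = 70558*23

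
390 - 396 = -6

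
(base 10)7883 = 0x1ecb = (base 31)869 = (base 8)17313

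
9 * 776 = 6984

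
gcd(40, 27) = 1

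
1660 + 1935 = 3595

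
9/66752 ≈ 0.000135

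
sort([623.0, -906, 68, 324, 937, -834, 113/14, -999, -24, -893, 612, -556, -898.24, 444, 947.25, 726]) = [-999, -906, -898.24, -893, -834, -556, -24, 113/14, 68, 324, 444, 612, 623.0, 726, 937, 947.25]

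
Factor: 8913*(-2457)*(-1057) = 3^4*7^2*13^1*151^1*2971^1 = 23147497737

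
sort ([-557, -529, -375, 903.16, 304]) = [-557, -529, -375, 304, 903.16]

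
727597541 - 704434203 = 23163338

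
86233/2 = 43116 + 1/2 = 43116.50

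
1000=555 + 445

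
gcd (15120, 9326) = 2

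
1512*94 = 142128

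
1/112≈0.00893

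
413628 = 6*68938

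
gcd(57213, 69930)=27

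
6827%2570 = 1687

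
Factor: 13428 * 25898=2^3 * 3^2 * 23^1 * 373^1 * 563^1=347758344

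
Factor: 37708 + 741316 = 2^4 * 181^1 * 269^1 = 779024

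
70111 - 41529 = 28582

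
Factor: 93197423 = 11^1 * 8472493^1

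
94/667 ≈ 0.141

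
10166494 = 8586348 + 1580146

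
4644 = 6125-1481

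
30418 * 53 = 1612154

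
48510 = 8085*6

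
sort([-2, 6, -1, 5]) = [-2, -1, 5, 6]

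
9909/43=230 + 19/43 ≈ 230.44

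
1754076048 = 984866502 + 769209546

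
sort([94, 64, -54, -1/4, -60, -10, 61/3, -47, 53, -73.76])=[-73.76, -60, -54, -47, -10, -1/4, 61/3, 53, 64, 94]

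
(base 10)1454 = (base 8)2656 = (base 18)48e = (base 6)10422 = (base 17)509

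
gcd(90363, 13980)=3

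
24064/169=142 + 66/169 ≈ 142.39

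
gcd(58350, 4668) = 2334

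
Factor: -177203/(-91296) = 2^(-5)*3^(-2)*13^1*43^1 = 559/288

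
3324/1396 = 831/349 ≈ 2.38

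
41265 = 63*655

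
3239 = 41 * 79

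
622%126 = 118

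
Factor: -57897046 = -1*2^1*79^1*366437^1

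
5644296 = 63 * 89592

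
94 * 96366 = 9058404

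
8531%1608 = 491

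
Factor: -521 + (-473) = -1 * 2^1 * 7^1 * 71^1 = -994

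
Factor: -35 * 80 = -1 * 2^4 * 5^2 * 7^1 = -2800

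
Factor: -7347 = -1 * 3^1 * 31^1 * 79^1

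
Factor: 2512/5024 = 2^(-1) = 1/2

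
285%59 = 49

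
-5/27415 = -1/5483 ≈ -0.000182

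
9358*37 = 346246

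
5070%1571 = 357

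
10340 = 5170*2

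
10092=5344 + 4748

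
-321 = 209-530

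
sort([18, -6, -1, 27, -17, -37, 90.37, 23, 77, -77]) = [-77, -37, -17, -6, -1, 18, 23, 27, 77, 90.37]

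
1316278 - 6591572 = -5275294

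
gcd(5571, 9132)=3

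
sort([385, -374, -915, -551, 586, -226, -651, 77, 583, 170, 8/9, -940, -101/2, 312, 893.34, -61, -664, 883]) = [-940, -915, -664, -651, -551, -374, -226, -61, -101/2, 8/9, 77, 170, 312, 385, 583, 586, 883, 893.34]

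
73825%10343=1424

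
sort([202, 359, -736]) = [-736, 202, 359]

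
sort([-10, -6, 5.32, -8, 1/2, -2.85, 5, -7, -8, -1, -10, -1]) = [-10, -10, -8, -8, -7, -6, -2.85, -1, -1, 1/2, 5, 5.32]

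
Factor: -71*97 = -1*71^1*97^1 = -6887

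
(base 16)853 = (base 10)2131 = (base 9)2827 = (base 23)40f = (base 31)26n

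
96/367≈0.262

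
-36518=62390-98908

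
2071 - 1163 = 908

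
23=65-42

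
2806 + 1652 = 4458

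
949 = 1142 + -193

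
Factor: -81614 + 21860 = -1 * 2^1 * 3^1 * 23^1 * 433^1 = -59754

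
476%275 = 201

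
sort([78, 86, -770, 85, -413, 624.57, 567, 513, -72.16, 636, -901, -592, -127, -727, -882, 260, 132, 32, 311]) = [-901, -882, -770, -727, -592, -413, -127, -72.16, 32, 78, 85, 86, 132, 260, 311, 513, 567, 624.57, 636]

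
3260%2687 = 573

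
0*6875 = 0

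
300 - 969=-669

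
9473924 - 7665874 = 1808050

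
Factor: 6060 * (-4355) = -1 * 2^2 * 3^1 * 5^2 * 13^1 * 67^1 * 101^1 = -26391300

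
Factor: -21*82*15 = -1*2^1*3^2*5^1*7^1*41^1 = -25830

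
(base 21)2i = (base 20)30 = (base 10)60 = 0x3c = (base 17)39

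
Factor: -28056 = -1 * 2^3 * 3^1 * 7^1 * 167^1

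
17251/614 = 28 + 59/614 ≈ 28.10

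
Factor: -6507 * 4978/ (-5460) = 2^ (-1) * 3^2 * 5^ (-1) * 7^ (-1) * 13^ (-1) * 19^1 * 131^1 * 241^1 = 5398641/910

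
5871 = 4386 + 1485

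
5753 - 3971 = 1782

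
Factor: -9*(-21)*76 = 2^2*3^3*7^1*19^1 = 14364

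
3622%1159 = 145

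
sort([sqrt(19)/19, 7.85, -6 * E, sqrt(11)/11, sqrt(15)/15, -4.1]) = [-6 * E, -4.1, sqrt(19)/19, sqrt(15)/15, sqrt(11)/11, 7.85]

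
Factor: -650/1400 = -1*2^(-2)*7^(-1)*13^1 = -13/28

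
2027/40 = 50 + 27/40 ≈ 50.68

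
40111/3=13370 + 1/3 ≈ 13370.33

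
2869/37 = 77 + 20/37 ≈ 77.54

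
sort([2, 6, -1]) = [-1, 2, 6]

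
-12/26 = -6/13 ≈ -0.462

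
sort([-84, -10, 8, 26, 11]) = [-84, -10, 8, 11, 26]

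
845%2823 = 845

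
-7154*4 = -28616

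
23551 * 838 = 19735738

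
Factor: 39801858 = 2^1 * 3^1 * 6633643^1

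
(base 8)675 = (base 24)id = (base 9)544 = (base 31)eb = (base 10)445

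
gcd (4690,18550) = 70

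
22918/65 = 352 + 38/65 ≈ 352.58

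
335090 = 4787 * 70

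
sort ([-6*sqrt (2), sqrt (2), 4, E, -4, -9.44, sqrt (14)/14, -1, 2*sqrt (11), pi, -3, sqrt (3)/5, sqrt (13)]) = [-9.44, -6*sqrt (2), -4, -3, -1, sqrt (14)/14, sqrt (3)/5, sqrt (2), E, pi, sqrt (13), 4, 2*sqrt (11)]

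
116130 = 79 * 1470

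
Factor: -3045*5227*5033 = -1*3^1*5^1*7^2*29^1*719^1*5227^1 = -80106310095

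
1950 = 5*390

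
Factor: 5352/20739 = 2^3*31^(-1) = 8/31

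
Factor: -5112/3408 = -1*2^(-1)*3^1 = -3/2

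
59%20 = 19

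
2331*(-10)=-23310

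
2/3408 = 1/1704 ≈ 0.000587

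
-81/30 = -2 - 7/10 = -2.70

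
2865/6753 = 955/2251 ≈ 0.424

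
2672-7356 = -4684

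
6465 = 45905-39440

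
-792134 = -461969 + -330165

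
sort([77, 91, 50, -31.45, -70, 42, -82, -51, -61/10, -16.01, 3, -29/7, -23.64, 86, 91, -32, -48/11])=[-82, -70, -51, -32, -31.45, -23.64, -16.01, -61/10, -48/11, -29/7, 3, 42, 50, 77, 86, 91, 91]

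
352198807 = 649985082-297786275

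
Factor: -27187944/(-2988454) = 2^2*3^1*7^1*61^1*379^1*213461^(-1) = 1941996/213461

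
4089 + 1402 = 5491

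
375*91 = 34125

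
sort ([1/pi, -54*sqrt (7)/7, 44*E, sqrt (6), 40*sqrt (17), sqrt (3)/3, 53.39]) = [-54*sqrt (7)/7, 1/pi, sqrt (3)/3, sqrt (6), 53.39, 44*E, 40*sqrt (17)]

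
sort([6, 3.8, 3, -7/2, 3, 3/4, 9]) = [-7/2, 3/4, 3, 3, 3.8, 6, 9]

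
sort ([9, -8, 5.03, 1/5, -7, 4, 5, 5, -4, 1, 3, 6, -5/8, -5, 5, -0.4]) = [-8, -7, -5, -4, -5/8, -0.4, 1/5, 1, 3, 4, 5, 5, 5, 5.03, 6, 9]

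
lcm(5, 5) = 5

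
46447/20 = 2322 + 7/20 = 2322.35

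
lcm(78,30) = 390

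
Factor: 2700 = 2^2*3^3*5^2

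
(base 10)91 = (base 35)2l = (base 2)1011011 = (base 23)3m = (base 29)34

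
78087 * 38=2967306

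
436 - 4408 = -3972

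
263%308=263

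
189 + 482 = 671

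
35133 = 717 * 49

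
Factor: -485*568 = -1*2^3*5^1*71^1*97^1 = -275480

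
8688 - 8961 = -273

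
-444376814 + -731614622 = -1175991436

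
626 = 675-49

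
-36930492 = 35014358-71944850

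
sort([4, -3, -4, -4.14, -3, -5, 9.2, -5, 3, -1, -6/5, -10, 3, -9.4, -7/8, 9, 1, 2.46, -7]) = [-10, -9.4, -7, -5, -5, -4.14, -4, -3, -3, -6/5, -1, -7/8, 1, 2.46, 3, 3, 4, 9, 9.2]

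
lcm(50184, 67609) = 4867848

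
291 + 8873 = 9164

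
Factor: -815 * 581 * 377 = -1 * 5^1 * 7^1 * 13^1 * 29^1 * 83^1 * 163^1 = -178515155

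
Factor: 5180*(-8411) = -1*2^2*5^1*7^1*13^1*37^1*647^1 = -43568980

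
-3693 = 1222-4915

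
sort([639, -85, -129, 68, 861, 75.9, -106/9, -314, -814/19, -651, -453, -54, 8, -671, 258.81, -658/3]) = [-671, -651, -453, -314, -658/3, -129, -85, -54, -814/19, -106/9, 8, 68, 75.9, 258.81, 639, 861]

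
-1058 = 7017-8075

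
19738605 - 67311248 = -47572643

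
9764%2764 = 1472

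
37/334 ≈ 0.111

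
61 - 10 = 51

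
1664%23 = 8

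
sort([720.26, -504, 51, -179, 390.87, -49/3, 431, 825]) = [-504, -179, -49/3, 51, 390.87, 431, 720.26, 825]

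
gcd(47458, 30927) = 61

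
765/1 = 765 = 765.00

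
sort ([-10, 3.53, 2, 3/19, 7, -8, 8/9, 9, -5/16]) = [-10, -8, -5/16, 3/19, 8/9, 2, 3.53, 7, 9]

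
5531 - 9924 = -4393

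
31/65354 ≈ 0.000474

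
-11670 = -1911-9759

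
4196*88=369248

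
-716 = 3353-4069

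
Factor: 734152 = 2^3*163^1*563^1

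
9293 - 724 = 8569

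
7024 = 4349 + 2675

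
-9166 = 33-9199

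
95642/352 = 271+125/176 ≈ 271.71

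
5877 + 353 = 6230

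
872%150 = 122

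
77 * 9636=741972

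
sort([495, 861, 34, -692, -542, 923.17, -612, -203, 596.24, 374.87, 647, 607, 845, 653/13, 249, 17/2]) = [-692, -612, -542, -203, 17/2, 34, 653/13, 249, 374.87, 495, 596.24, 607, 647, 845, 861, 923.17]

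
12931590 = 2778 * 4655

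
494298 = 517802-23504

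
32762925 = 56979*575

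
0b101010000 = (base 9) 413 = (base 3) 110110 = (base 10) 336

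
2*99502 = 199004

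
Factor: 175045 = 5^1*13^1*2693^1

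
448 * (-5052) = -2263296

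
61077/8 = 7634 + 5/8 ≈ 7634.63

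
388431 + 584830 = 973261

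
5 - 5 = 0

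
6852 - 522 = 6330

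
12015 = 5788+6227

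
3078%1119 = 840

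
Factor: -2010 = -1*2^1*3^1*5^1*67^1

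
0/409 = 0 = 0.00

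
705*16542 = 11662110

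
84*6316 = 530544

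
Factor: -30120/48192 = -1*2^ (-3)*5^1 = -5/8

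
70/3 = 23 + 1/3 ≈ 23.33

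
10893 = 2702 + 8191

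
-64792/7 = -9256 = -9256.00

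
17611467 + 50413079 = 68024546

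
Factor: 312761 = 37^1*79^1*107^1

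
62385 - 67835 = -5450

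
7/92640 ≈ 0.0000756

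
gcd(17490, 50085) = 795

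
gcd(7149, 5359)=1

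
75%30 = 15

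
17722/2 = 8861 = 8861.00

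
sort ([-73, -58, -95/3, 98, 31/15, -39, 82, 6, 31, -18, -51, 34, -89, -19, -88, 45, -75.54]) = [-89, -88, -75.54, -73, -58, -51, -39, -95/3, -19, -18, 31/15, 6, 31, 34, 45, 82, 98]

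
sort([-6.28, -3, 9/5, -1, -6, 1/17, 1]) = [-6.28, -6, -3, -1, 1/17, 1, 9/5]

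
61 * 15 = 915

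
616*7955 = 4900280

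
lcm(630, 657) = 45990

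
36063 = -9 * (-4007)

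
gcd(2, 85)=1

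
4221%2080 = 61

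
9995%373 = 297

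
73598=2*36799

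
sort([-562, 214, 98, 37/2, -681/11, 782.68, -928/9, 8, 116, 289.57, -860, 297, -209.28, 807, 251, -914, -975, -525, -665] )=[-975, -914, -860, -665, -562, -525, -209.28, -928/9, -681/11, 8, 37/2, 98, 116, 214, 251, 289.57, 297, 782.68, 807] 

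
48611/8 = 6076 + 3/8 ≈ 6076.38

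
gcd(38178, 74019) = 3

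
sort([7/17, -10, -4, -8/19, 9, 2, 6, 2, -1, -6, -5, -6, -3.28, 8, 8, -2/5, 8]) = [-10, -6, -6, -5, -4, -3.28, -1, -8/19, -2/5, 7/17, 2, 2, 6, 8, 8, 8, 9]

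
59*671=39589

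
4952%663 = 311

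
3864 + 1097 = 4961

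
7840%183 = 154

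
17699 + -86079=-68380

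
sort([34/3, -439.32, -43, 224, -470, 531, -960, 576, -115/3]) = [-960, -470, -439.32, -43, -115/3, 34/3, 224, 531, 576]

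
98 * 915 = 89670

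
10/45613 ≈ 0.000219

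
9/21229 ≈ 0.000424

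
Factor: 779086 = 2^1 * 7^1 * 11^1 * 5059^1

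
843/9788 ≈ 0.0861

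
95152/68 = 23788/17 ≈ 1399.29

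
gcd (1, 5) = 1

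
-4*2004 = -8016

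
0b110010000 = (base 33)c4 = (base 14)208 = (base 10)400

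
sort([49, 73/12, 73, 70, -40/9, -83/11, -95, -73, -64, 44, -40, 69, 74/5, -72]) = [-95, -73, -72, -64, -40, -83/11, -40/9, 73/12, 74/5, 44, 49, 69, 70, 73]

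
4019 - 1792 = 2227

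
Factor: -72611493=-1*3^1*24203831^1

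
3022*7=21154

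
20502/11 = 1863 + 9/11 ≈ 1863.82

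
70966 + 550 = 71516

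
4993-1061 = 3932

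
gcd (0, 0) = 0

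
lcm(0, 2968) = 0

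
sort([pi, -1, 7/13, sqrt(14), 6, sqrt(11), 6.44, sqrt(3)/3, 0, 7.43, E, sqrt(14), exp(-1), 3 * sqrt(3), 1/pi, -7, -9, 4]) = [-9, -7, -1, 0, 1/pi, exp(-1), 7/13, sqrt(3)/3, E, pi, sqrt(11), sqrt(14), sqrt(14), 4, 3 * sqrt(3), 6, 6.44, 7.43]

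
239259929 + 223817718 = 463077647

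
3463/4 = 865+3/4 = 865.75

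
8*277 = 2216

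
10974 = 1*10974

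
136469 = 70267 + 66202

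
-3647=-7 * 521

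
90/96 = 15/16≈0.938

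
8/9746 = 4/4873 ≈ 0.000821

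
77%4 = 1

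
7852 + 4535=12387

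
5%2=1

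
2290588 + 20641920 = 22932508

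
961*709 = 681349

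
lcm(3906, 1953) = 3906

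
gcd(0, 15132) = 15132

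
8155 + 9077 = 17232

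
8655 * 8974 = 77669970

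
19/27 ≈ 0.704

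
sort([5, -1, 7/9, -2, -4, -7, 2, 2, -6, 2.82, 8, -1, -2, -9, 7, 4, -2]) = [-9, -7, -6, -4, -2, -2, -2, -1, -1, 7/9, 2, 2, 2.82, 4, 5, 7, 8]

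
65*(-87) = -5655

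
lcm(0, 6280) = 0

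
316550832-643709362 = -327158530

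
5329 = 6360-1031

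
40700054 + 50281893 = 90981947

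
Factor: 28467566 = 2^1 * 14233783^1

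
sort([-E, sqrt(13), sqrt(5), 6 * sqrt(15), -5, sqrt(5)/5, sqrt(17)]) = [-5, -E, sqrt(5)/5, sqrt(5), sqrt(13), sqrt(17), 6 * sqrt(15)]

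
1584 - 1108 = 476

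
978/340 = 2 + 149/170 ≈ 2.88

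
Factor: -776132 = -1 * 2^2 * 7^1 * 53^1 * 523^1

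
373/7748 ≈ 0.0481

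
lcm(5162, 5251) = 304558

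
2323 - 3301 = -978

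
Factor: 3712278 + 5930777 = 5^1 * 1033^1 * 1867^1 = 9643055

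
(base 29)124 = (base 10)903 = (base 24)1df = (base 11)751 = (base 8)1607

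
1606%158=26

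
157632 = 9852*16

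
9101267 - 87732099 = -78630832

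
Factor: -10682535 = -1*3^1*5^1*712169^1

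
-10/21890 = -1/2189 ≈ -0.000457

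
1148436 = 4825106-3676670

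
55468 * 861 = 47757948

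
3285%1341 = 603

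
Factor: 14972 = 2^2*19^1*197^1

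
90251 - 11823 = 78428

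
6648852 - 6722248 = -73396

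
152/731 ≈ 0.208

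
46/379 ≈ 0.121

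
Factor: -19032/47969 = -1 * 2^3 * 3^1 * 13^1 * 61^1 * 47969^(-1)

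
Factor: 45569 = 45569^1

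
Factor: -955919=-1 * 955919^1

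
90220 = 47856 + 42364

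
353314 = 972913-619599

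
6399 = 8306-1907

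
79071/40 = 1976+31/40 ≈ 1976.78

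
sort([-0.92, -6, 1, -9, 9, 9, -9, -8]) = [-9, -9, -8, -6, -0.92, 1, 9, 9]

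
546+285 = 831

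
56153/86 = 652 + 81/86 ≈ 652.94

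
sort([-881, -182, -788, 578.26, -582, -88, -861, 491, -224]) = [-881, -861, -788, -582, -224, -182, -88, 491, 578.26]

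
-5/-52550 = 1/10510≈0.0000951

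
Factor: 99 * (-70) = -1 * 2^1 * 3^2 * 5^1 * 7^1 * 11^1 = -6930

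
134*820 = 109880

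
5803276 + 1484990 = 7288266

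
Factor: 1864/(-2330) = -1 * 2^2 * 5^(-1) = -4/5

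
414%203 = 8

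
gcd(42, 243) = 3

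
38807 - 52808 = -14001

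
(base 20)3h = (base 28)2l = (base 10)77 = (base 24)35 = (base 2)1001101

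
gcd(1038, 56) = 2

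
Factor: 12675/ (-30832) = -1 * 2^ (-4) * 3^1 * 5^2 * 13^2 * 41^ (-1) * 47^ (-1)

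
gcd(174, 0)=174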